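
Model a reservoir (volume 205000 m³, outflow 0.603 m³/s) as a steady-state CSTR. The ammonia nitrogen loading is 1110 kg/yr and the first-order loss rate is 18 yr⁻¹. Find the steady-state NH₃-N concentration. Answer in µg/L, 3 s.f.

48.9 µg/L

Outflow Q = 0.603 m³/s × 3.156e+07 s/yr = 1.903e+07 m³/yr.
Steady-state CSTR mass balance: W = Q·C + k·V·C, so C = W/(Q + kV).
Q + kV = 1.903e+07 + 18·205000 = 2.272e+07 m³/yr.
C = 1110/2.272e+07 = 4.886e-05 kg/m³ = 0.04886 mg/L = 48.86 µg/L.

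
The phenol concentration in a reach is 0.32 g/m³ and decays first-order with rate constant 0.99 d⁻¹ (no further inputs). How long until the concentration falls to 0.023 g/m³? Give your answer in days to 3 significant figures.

2.66 d

t = ln(C₀/C)/k = ln(0.32/0.023)/0.99 = 2.633/0.99 = 2.659 d.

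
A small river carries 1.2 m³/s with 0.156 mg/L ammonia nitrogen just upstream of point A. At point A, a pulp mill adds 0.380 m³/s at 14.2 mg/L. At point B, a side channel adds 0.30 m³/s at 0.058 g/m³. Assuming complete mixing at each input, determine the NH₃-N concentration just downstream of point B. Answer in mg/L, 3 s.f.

After input A: C = (1.2·0.156 + 0.38·14.2) / 1.58 = 3.534 mg/L.
After input B: C = (1.58·3.534 + 0.3·0.058) / 1.88 = 2.979 mg/L.

2.98 mg/L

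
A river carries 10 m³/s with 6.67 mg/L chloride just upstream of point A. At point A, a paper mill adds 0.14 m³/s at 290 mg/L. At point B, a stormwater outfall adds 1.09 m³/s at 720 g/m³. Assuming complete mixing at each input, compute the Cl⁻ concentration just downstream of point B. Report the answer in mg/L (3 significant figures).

After input A: C = (10·6.67 + 0.14·290) / 10.14 = 10.58 mg/L.
After input B: C = (10.14·10.58 + 1.09·720) / 11.23 = 79.44 mg/L.

79.4 mg/L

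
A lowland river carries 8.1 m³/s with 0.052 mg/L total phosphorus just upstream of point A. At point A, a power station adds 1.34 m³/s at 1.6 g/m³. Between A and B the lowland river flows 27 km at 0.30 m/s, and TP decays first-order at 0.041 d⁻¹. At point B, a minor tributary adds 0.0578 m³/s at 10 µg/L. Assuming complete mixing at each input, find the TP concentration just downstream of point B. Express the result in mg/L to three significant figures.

0.259 mg/L

After input A: C = (8.1·0.052 + 1.34·1.6) / 9.44 = 0.2717 mg/L.
Over the 27 km reach to input B (t = 9e+04 s = 1.042 d), decay gives C = 0.2717·exp(−0.041·1.042) = 0.2604 mg/L.
10 µg/L = 0.01 mg/L.
After input B: C = (9.44·0.2604 + 0.0578·0.01) / 9.498 = 0.2589 mg/L.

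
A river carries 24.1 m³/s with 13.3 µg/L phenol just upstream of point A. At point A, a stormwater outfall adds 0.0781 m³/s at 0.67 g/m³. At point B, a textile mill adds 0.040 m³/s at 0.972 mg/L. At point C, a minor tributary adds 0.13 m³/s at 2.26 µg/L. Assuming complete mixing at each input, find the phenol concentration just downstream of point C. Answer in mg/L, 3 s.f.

0.0169 mg/L

13.3 µg/L = 0.0133 mg/L.
After input A: C = (24.1·0.0133 + 0.0781·0.67) / 24.18 = 0.01542 mg/L.
After input B: C = (24.18·0.01542 + 0.04·0.972) / 24.22 = 0.017 mg/L.
2.26 µg/L = 0.00226 mg/L.
After input C: C = (24.22·0.017 + 0.13·0.00226) / 24.35 = 0.01692 mg/L.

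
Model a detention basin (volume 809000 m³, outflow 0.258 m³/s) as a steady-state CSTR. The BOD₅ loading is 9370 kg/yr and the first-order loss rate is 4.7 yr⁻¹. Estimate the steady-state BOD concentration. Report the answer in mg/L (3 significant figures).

0.784 mg/L

Outflow Q = 0.258 m³/s × 3.156e+07 s/yr = 8.142e+06 m³/yr.
Steady-state CSTR mass balance: W = Q·C + k·V·C, so C = W/(Q + kV).
Q + kV = 8.142e+06 + 4.7·809000 = 1.194e+07 m³/yr.
C = 9370/1.194e+07 = 0.0007845 kg/m³ = 0.7845 mg/L.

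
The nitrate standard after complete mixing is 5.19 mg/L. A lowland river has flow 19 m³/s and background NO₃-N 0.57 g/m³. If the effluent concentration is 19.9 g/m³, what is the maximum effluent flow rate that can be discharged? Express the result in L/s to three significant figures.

Mass balance at complete mixing: C_std·(Q_w + Q_r) = Q_w·C_e + Q_r·C_b.
Rearranging, Q_w = Q_r·(C_std − C_b)/(C_e − C_std) = 19·(5.19 − 0.57) / (19.9 − 5.19) = 5.967 m³/s.
= 5967 L/s.

5970 L/s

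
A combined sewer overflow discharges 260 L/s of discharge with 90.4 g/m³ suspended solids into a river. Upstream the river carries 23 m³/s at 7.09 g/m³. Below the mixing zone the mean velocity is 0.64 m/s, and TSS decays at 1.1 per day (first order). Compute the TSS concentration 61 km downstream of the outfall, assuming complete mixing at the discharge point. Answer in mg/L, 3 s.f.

2.38 mg/L

260 L/s = 0.26 m³/s.
After complete mixing, C₀ = (0.26·90.4 + 23·7.09) / 23.26 = 8.021 mg/L.
Travel time t = 6.1e+04 m / 0.64 m/s = 9.531e+04 s = 1.103 d.
C = 8.021·exp(−1.1·1.103) = 8.021·0.2972 = 2.384 mg/L.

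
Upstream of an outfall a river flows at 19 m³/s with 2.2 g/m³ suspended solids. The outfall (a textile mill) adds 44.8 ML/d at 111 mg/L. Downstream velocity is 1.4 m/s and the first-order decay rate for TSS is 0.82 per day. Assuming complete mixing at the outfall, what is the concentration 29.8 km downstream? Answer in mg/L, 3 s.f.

4.16 mg/L

44.8 ML/d = 0.5185 m³/s.
After complete mixing, C₀ = (0.5185·111 + 19·2.2) / 19.52 = 5.09 mg/L.
Travel time t = 2.98e+04 m / 1.4 m/s = 2.129e+04 s = 0.2464 d.
C = 5.09·exp(−0.82·0.2464) = 5.09·0.8171 = 4.159 mg/L.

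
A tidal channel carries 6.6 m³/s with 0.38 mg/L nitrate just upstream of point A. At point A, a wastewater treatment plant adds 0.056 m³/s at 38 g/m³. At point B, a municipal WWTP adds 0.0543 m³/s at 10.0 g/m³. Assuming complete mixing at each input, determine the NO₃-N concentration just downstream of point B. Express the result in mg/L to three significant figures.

After input A: C = (6.6·0.38 + 0.056·38) / 6.656 = 0.6965 mg/L.
After input B: C = (6.656·0.6965 + 0.0543·10) / 6.71 = 0.7718 mg/L.

0.772 mg/L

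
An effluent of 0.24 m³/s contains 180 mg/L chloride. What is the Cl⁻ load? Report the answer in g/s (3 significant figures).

Mass flux = Q·C = 0.24 m³/s × 180 g/m³ = 43.2 g/s.

43.2 g/s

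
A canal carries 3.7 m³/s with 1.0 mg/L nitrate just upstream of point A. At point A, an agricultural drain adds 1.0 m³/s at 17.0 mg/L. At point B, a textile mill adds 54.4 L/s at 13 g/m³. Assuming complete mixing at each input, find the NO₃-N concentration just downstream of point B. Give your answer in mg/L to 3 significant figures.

4.50 mg/L

After input A: C = (3.7·1 + 1·17) / 4.7 = 4.404 mg/L.
54.4 L/s = 0.0544 m³/s.
After input B: C = (4.7·4.404 + 0.0544·13) / 4.754 = 4.503 mg/L.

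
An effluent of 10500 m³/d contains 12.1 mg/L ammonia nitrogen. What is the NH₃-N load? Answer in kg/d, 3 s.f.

10500 m³/d = 0.1215 m³/s.
Mass flux = Q·C = 0.1215 m³/s × 12.1 g/m³ = 1.47 g/s.
= 1.47 g/s × 86.4 = 127 kg/d.

127 kg/d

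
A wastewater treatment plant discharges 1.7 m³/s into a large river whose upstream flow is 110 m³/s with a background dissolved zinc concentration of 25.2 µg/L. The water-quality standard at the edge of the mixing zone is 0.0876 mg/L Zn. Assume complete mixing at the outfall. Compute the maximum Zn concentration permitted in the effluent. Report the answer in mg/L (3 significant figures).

4.13 mg/L

25.2 µg/L = 0.0252 mg/L.
Mass balance: 0.0876·111.7 = 1.7·Cₑ + 110·0.0252.
Cₑ = (9.785 − 2.772) / 1.7 = 4.125 mg/L.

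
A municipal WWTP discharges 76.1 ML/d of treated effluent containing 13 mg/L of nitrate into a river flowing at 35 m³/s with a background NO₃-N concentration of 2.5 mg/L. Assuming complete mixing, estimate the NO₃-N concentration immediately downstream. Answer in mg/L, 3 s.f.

2.76 mg/L

76.1 ML/d = 0.8808 m³/s.
Flow-weighted mixing gives C = (0.8808·13 + 35·2.5) / (0.8808 + 35) = 98.95/35.88 = 2.758 mg/L.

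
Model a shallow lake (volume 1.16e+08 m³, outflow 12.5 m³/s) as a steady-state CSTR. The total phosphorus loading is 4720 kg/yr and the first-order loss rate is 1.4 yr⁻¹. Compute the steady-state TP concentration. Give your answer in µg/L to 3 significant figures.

8.48 µg/L

Outflow Q = 12.5 m³/s × 3.156e+07 s/yr = 3.945e+08 m³/yr.
Steady-state CSTR mass balance: W = Q·C + k·V·C, so C = W/(Q + kV).
Q + kV = 3.945e+08 + 1.4·1.16e+08 = 5.569e+08 m³/yr.
C = 4720/5.569e+08 = 8.476e-06 kg/m³ = 0.008476 mg/L = 8.476 µg/L.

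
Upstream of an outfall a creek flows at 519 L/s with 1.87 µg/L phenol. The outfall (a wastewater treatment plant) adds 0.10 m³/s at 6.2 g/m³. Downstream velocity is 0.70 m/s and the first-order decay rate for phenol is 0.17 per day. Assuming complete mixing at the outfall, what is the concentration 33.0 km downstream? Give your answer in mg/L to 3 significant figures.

0.914 mg/L

519 L/s = 0.519 m³/s.
1.87 µg/L = 0.00187 mg/L.
After complete mixing, C₀ = (0.1·6.2 + 0.519·0.00187) / 0.619 = 1.003 mg/L.
Travel time t = 3.3e+04 m / 0.70 m/s = 4.714e+04 s = 0.5456 d.
C = 1.003·exp(−0.17·0.5456) = 1.003·0.9114 = 0.9143 mg/L.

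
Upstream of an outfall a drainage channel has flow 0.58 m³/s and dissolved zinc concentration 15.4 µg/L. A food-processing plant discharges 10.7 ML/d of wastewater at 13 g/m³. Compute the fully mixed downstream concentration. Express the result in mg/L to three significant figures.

2.30 mg/L

10.7 ML/d = 0.1238 m³/s.
15.4 µg/L = 0.0154 mg/L.
By mass balance at complete mixing, C = (0.1238·13 + 0.58·0.0154) / (0.1238 + 0.58) = 1.619/0.7038 = 2.3 mg/L.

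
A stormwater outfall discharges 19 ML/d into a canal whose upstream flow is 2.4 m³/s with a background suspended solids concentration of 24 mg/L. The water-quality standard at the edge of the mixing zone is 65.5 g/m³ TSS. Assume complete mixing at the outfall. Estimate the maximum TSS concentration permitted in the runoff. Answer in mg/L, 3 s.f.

518 mg/L

19 ML/d = 0.2199 m³/s.
Mass balance: 65.5·2.62 = 0.2199·Cₑ + 2.4·24.
Cₑ = (171.6 − 57.6) / 0.2199 = 518.4 mg/L.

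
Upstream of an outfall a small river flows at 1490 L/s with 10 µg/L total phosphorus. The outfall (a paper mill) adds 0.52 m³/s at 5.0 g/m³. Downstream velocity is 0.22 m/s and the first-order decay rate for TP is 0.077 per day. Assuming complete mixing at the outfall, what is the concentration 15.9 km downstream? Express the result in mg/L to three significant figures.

1490 L/s = 1.49 m³/s.
10 µg/L = 0.01 mg/L.
After complete mixing, C₀ = (0.52·5 + 1.49·0.01) / 2.01 = 1.301 mg/L.
Travel time t = 1.59e+04 m / 0.22 m/s = 7.227e+04 s = 0.8365 d.
C = 1.301·exp(−0.077·0.8365) = 1.301·0.9376 = 1.22 mg/L.

1.22 mg/L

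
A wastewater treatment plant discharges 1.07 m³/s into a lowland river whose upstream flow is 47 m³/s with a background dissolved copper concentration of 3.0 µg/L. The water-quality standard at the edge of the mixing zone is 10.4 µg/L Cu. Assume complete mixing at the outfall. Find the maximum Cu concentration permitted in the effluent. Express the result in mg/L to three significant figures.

0.335 mg/L

3.0 µg/L = 0.003 mg/L.
10.4 µg/L = 0.0104 mg/L.
Mass balance: 0.0104·48.07 = 1.07·Cₑ + 47·0.003.
Cₑ = (0.4999 − 0.141) / 1.07 = 0.3354 mg/L.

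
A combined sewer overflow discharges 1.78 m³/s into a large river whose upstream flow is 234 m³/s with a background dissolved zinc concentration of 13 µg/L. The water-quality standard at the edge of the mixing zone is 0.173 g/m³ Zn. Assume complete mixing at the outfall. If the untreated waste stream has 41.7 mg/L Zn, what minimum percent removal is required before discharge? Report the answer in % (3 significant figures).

13 µg/L = 0.013 mg/L.
Mass balance: 0.173·235.8 = 1.78·Cₑ + 234·0.013.
Cₑ = (40.79 − 3.042) / 1.78 = 21.21 mg/L.
Required removal = 1 − 21.21/41.7 = 49.14 %.

49.1 %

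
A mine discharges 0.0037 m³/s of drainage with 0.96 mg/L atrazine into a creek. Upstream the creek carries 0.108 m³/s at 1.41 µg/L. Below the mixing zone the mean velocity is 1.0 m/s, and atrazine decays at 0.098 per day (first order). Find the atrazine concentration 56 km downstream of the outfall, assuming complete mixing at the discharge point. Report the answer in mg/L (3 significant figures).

0.0311 mg/L

1.41 µg/L = 0.00141 mg/L.
After complete mixing, C₀ = (0.0037·0.96 + 0.108·0.00141) / 0.1117 = 0.03316 mg/L.
Travel time t = 5.6e+04 m / 1.0 m/s = 5.6e+04 s = 0.6481 d.
C = 0.03316·exp(−0.098·0.6481) = 0.03316·0.9385 = 0.03112 mg/L.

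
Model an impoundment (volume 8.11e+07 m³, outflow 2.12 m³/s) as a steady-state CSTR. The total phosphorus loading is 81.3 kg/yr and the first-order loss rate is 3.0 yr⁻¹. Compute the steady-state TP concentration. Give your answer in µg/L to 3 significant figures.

Outflow Q = 2.12 m³/s × 3.156e+07 s/yr = 6.69e+07 m³/yr.
Steady-state CSTR mass balance: W = Q·C + k·V·C, so C = W/(Q + kV).
Q + kV = 6.69e+07 + 3.0·8.11e+07 = 3.102e+08 m³/yr.
C = 81.3/3.102e+08 = 2.621e-07 kg/m³ = 0.0002621 mg/L = 0.2621 µg/L.

0.262 µg/L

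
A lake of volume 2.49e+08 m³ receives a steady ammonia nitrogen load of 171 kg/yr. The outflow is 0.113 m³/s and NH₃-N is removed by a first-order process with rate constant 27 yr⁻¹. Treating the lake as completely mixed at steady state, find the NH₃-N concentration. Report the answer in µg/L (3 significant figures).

0.0254 µg/L

Outflow Q = 0.113 m³/s × 3.156e+07 s/yr = 3.566e+06 m³/yr.
Steady-state CSTR mass balance: W = Q·C + k·V·C, so C = W/(Q + kV).
Q + kV = 3.566e+06 + 27·2.49e+08 = 6.727e+09 m³/yr.
C = 171/6.727e+09 = 2.542e-08 kg/m³ = 2.542e-05 mg/L = 0.02542 µg/L.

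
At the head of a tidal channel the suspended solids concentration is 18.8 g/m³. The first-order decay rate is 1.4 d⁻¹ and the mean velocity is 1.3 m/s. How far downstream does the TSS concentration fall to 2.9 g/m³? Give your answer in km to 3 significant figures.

From C = C₀·e^(−kt), t = ln(C₀/C)/k = ln(18.8/2.9)/1.4 = 1.869/1.4 = 1.335 d.
Distance = v·t = 1.3 m/s × 1.154e+05 s = 1.5e+05 m = 150 km.

150 km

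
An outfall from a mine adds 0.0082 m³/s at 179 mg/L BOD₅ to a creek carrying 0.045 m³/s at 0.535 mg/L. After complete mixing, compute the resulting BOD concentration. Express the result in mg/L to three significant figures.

Flow-weighted mixing gives C = (0.0082·179 + 0.045·0.535) / (0.0082 + 0.045) = 1.492/0.0532 = 28.04 mg/L.

28.0 mg/L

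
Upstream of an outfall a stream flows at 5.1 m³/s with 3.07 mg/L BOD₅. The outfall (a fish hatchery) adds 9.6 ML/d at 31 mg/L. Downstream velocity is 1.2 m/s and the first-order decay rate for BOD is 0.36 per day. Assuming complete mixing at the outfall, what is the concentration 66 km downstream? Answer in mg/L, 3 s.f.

2.91 mg/L

9.6 ML/d = 0.1111 m³/s.
After complete mixing, C₀ = (0.1111·31 + 5.1·3.07) / 5.211 = 3.666 mg/L.
Travel time t = 6.6e+04 m / 1.2 m/s = 5.5e+04 s = 0.6366 d.
C = 3.666·exp(−0.36·0.6366) = 3.666·0.7952 = 2.915 mg/L.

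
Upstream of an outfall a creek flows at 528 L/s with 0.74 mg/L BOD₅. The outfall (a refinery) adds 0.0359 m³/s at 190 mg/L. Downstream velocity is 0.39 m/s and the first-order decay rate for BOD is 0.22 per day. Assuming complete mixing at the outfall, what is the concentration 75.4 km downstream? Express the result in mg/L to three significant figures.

528 L/s = 0.528 m³/s.
After complete mixing, C₀ = (0.0359·190 + 0.528·0.74) / 0.5639 = 12.79 mg/L.
Travel time t = 7.54e+04 m / 0.39 m/s = 1.933e+05 s = 2.238 d.
C = 12.79·exp(−0.22·2.238) = 12.79·0.6112 = 7.817 mg/L.

7.82 mg/L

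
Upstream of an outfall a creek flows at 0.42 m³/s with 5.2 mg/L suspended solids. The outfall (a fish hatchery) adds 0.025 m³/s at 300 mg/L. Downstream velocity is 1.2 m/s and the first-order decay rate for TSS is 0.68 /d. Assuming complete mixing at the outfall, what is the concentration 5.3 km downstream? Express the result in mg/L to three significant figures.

21.0 mg/L

After complete mixing, C₀ = (0.025·300 + 0.42·5.2) / 0.445 = 21.76 mg/L.
Travel time t = 5300 m / 1.2 m/s = 4417 s = 0.05112 d.
C = 21.76·exp(−0.68·0.05112) = 21.76·0.9658 = 21.02 mg/L.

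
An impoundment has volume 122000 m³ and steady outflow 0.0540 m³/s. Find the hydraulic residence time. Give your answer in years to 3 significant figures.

0.0716 yr

Q = 0.0540 m³/s × 3.156e+07 s/yr = 1.704e+06 m³/yr.
Hydraulic residence time τ = V/Q = 122000/1.704e+06 = 0.07159 yr.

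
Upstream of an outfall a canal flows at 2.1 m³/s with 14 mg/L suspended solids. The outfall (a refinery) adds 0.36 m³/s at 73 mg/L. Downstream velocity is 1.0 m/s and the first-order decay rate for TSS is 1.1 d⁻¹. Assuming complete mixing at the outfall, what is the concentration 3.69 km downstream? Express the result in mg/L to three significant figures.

After complete mixing, C₀ = (0.36·73 + 2.1·14) / 2.46 = 22.63 mg/L.
Travel time t = 3690 m / 1.0 m/s = 3690 s = 0.04271 d.
C = 22.63·exp(−1.1·0.04271) = 22.63·0.9541 = 21.6 mg/L.

21.6 mg/L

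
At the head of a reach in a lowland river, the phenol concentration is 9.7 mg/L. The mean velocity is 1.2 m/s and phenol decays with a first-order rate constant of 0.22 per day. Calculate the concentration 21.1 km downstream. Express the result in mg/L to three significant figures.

Travel time t = 21.1 km / 1.2 m/s = 2.11e+04/1.2 = 1.758e+04 s = 0.2035 d.
First-order decay: C = 9.7·exp(−0.22·0.2035) = 9.7·0.9562 = 9.275 mg/L.

9.28 mg/L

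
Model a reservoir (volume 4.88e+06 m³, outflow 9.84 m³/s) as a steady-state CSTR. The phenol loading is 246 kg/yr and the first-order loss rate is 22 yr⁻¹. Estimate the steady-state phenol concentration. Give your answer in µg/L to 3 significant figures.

Outflow Q = 9.84 m³/s × 3.156e+07 s/yr = 3.105e+08 m³/yr.
Steady-state CSTR mass balance: W = Q·C + k·V·C, so C = W/(Q + kV).
Q + kV = 3.105e+08 + 22·4.88e+06 = 4.179e+08 m³/yr.
C = 246/4.179e+08 = 5.887e-07 kg/m³ = 0.0005887 mg/L = 0.5887 µg/L.

0.589 µg/L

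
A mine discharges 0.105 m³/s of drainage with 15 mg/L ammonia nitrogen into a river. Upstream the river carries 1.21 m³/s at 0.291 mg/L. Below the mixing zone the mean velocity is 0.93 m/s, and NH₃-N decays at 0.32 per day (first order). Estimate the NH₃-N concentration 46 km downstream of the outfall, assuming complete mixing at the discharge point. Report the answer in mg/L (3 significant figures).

1.22 mg/L

After complete mixing, C₀ = (0.105·15 + 1.21·0.291) / 1.315 = 1.465 mg/L.
Travel time t = 4.6e+04 m / 0.93 m/s = 4.946e+04 s = 0.5725 d.
C = 1.465·exp(−0.32·0.5725) = 1.465·0.8326 = 1.22 mg/L.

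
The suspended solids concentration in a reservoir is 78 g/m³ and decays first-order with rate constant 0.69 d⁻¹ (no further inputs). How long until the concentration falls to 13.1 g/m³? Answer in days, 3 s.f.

t = ln(C₀/C)/k = ln(78/13.1)/0.69 = 1.784/0.69 = 2.586 d.

2.59 d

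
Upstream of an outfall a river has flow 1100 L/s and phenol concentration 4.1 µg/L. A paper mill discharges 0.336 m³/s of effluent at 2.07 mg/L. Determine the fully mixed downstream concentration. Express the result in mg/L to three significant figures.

0.487 mg/L

1100 L/s = 1.1 m³/s.
4.1 µg/L = 0.0041 mg/L.
Flow-weighted mixing gives C = (0.336·2.07 + 1.1·0.0041) / (0.336 + 1.1) = 0.7/1.436 = 0.4875 mg/L.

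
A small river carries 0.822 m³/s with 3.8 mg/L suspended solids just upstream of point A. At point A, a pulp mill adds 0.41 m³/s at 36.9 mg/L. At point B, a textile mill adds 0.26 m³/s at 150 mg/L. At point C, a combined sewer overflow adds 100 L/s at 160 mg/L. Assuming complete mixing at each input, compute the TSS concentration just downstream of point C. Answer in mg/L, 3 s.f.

After input A: C = (0.822·3.8 + 0.41·36.9) / 1.232 = 14.82 mg/L.
After input B: C = (1.232·14.82 + 0.26·150) / 1.492 = 38.37 mg/L.
100 L/s = 0.1 m³/s.
After input C: C = (1.492·38.37 + 0.1·160) / 1.592 = 46.01 mg/L.

46.0 mg/L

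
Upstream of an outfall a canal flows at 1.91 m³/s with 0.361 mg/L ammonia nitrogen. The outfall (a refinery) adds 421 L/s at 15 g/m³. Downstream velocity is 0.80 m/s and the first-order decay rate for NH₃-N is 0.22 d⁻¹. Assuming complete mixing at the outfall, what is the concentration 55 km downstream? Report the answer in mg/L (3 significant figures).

2.52 mg/L

421 L/s = 0.421 m³/s.
After complete mixing, C₀ = (0.421·15 + 1.91·0.361) / 2.331 = 3.005 mg/L.
Travel time t = 5.5e+04 m / 0.80 m/s = 6.875e+04 s = 0.7957 d.
C = 3.005·exp(−0.22·0.7957) = 3.005·0.8394 = 2.522 mg/L.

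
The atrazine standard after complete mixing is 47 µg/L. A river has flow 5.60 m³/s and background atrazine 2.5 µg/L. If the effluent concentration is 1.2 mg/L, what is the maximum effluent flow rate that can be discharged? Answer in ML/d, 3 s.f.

18.7 ML/d

2.5 µg/L = 0.0025 mg/L.
47 µg/L = 0.047 mg/L.
Mass balance at complete mixing: C_std·(Q_w + Q_r) = Q_w·C_e + Q_r·C_b.
Rearranging, Q_w = Q_r·(C_std − C_b)/(C_e − C_std) = 5.60·(0.047 − 0.0025) / (1.2 − 0.047) = 0.2161 m³/s.
= 18.67 ML/d.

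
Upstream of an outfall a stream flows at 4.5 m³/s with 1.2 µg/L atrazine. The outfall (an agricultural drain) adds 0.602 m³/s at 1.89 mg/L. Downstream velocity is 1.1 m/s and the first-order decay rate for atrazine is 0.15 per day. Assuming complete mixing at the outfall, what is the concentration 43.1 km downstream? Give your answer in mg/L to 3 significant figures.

1.2 µg/L = 0.0012 mg/L.
After complete mixing, C₀ = (0.602·1.89 + 4.5·0.0012) / 5.102 = 0.2241 mg/L.
Travel time t = 4.31e+04 m / 1.1 m/s = 3.918e+04 s = 0.4535 d.
C = 0.2241·exp(−0.15·0.4535) = 0.2241·0.9342 = 0.2093 mg/L.

0.209 mg/L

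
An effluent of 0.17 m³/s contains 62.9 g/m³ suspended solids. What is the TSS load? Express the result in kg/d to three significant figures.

Mass flux = Q·C = 0.17 m³/s × 62.9 g/m³ = 10.69 g/s.
= 10.69 g/s × 86.4 = 923.9 kg/d.

924 kg/d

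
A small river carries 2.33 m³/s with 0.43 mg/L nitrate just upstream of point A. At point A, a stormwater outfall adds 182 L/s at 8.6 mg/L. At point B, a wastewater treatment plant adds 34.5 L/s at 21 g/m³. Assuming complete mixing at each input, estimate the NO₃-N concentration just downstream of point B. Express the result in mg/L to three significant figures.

1.29 mg/L

182 L/s = 0.182 m³/s.
After input A: C = (2.33·0.43 + 0.182·8.6) / 2.512 = 1.022 mg/L.
34.5 L/s = 0.0345 m³/s.
After input B: C = (2.512·1.022 + 0.0345·21) / 2.546 = 1.293 mg/L.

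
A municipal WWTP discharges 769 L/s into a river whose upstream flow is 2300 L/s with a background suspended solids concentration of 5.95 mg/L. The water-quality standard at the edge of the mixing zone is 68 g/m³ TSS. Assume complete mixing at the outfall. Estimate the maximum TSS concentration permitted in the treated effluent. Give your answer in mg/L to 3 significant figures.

769 L/s = 0.769 m³/s.
2300 L/s = 2.3 m³/s.
Mass balance: 68·3.069 = 0.769·Cₑ + 2.3·5.95.
Cₑ = (208.7 − 13.69) / 0.769 = 253.6 mg/L.

254 mg/L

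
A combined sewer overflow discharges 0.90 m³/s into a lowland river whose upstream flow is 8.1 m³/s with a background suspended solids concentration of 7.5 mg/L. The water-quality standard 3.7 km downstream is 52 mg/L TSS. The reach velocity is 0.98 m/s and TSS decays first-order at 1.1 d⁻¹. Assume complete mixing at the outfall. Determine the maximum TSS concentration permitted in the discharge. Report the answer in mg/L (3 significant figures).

478 mg/L

Travel time to the compliance point: t = 3700/0.98 = 3776 s = 0.0437 d; decay factor exp(−1.1·0.0437) = 0.9531.
So the concentration just after mixing may be at most 52/0.9531 = 54.56 mg/L.
Mass balance: 54.56·9 = 0.9·Cₑ + 8.1·7.5.
Cₑ = (491 − 60.75) / 0.9 = 478.1 mg/L.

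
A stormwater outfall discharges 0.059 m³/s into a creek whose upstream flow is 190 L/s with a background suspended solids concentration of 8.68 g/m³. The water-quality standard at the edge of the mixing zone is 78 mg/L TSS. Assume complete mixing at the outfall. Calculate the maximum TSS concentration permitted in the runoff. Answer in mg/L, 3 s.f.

301 mg/L

190 L/s = 0.19 m³/s.
Mass balance: 78·0.249 = 0.059·Cₑ + 0.19·8.68.
Cₑ = (19.42 − 1.649) / 0.059 = 301.2 mg/L.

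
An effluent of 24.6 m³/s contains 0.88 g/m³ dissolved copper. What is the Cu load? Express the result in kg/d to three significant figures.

Mass flux = Q·C = 24.6 m³/s × 0.88 g/m³ = 21.65 g/s.
= 21.65 g/s × 86.4 = 1870 kg/d.

1870 kg/d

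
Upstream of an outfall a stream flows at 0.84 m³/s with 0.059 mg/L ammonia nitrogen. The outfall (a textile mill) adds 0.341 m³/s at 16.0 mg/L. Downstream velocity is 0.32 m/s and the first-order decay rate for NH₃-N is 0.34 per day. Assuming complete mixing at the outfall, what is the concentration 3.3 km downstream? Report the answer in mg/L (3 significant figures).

4.48 mg/L

After complete mixing, C₀ = (0.341·16 + 0.84·0.059) / 1.181 = 4.662 mg/L.
Travel time t = 3300 m / 0.32 m/s = 1.031e+04 s = 0.1194 d.
C = 4.662·exp(−0.34·0.1194) = 4.662·0.9602 = 4.476 mg/L.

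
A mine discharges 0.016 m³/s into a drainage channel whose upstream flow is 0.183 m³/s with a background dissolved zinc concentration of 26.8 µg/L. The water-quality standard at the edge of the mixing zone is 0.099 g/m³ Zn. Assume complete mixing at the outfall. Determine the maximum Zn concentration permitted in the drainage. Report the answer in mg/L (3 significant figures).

26.8 µg/L = 0.0268 mg/L.
Mass balance: 0.099·0.199 = 0.016·Cₑ + 0.183·0.0268.
Cₑ = (0.0197 − 0.004904) / 0.016 = 0.9248 mg/L.

0.925 mg/L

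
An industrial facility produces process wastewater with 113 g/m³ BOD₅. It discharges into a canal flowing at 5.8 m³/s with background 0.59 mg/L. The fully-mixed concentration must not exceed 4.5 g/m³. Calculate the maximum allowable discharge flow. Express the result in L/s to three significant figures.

209 L/s

Mass balance at complete mixing: C_std·(Q_w + Q_r) = Q_w·C_e + Q_r·C_b.
Rearranging, Q_w = Q_r·(C_std − C_b)/(C_e − C_std) = 5.8·(4.5 − 0.59) / (113 − 4.5) = 0.209 m³/s.
= 209 L/s.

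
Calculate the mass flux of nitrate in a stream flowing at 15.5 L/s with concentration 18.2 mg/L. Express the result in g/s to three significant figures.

0.282 g/s

15.5 L/s = 0.0155 m³/s.
Mass flux = Q·C = 0.0155 m³/s × 18.2 g/m³ = 0.2821 g/s.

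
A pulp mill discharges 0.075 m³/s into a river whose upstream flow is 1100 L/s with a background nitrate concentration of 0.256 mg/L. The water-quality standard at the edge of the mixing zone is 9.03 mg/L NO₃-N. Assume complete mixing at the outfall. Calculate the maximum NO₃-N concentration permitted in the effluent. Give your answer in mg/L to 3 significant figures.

1100 L/s = 1.1 m³/s.
Mass balance: 9.03·1.175 = 0.075·Cₑ + 1.1·0.256.
Cₑ = (10.61 − 0.2816) / 0.075 = 137.7 mg/L.

138 mg/L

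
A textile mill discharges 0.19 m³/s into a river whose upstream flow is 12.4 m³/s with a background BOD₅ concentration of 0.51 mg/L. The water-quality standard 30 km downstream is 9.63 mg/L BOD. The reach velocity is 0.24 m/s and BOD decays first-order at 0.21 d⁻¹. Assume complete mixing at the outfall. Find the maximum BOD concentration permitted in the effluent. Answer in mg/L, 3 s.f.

831 mg/L

Travel time to the compliance point: t = 3e+04/0.24 = 1.25e+05 s = 1.447 d; decay factor exp(−0.21·1.447) = 0.738.
So the concentration just after mixing may be at most 9.63/0.738 = 13.05 mg/L.
Mass balance: 13.05·12.59 = 0.19·Cₑ + 12.4·0.51.
Cₑ = (164.3 − 6.324) / 0.19 = 831.4 mg/L.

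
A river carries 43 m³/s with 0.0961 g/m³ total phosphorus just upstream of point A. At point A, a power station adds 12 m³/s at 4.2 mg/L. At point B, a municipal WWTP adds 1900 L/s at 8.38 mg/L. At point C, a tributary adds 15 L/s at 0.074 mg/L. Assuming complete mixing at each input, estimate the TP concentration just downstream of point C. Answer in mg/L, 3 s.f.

1.24 mg/L

After input A: C = (43·0.0961 + 12·4.2) / 55 = 0.9915 mg/L.
1900 L/s = 1.9 m³/s.
After input B: C = (55·0.9915 + 1.9·8.38) / 56.9 = 1.238 mg/L.
15 L/s = 0.015 m³/s.
After input C: C = (56.9·1.238 + 0.015·0.074) / 56.91 = 1.238 mg/L.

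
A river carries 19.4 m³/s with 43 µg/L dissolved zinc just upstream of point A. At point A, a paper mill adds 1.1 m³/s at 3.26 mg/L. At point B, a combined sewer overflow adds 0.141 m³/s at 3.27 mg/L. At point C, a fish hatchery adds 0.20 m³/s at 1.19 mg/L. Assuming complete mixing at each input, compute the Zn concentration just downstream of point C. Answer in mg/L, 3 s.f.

43 µg/L = 0.043 mg/L.
After input A: C = (19.4·0.043 + 1.1·3.26) / 20.5 = 0.2156 mg/L.
After input B: C = (20.5·0.2156 + 0.141·3.27) / 20.64 = 0.2365 mg/L.
After input C: C = (20.64·0.2365 + 0.2·1.19) / 20.84 = 0.2456 mg/L.

0.246 mg/L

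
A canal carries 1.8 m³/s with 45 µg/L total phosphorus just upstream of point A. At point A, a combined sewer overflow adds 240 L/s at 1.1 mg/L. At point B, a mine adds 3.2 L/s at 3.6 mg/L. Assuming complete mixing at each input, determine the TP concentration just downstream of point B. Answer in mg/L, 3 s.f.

45 µg/L = 0.045 mg/L.
240 L/s = 0.24 m³/s.
After input A: C = (1.8·0.045 + 0.24·1.1) / 2.04 = 0.1691 mg/L.
3.2 L/s = 0.0032 m³/s.
After input B: C = (2.04·0.1691 + 0.0032·3.6) / 2.043 = 0.1745 mg/L.

0.174 mg/L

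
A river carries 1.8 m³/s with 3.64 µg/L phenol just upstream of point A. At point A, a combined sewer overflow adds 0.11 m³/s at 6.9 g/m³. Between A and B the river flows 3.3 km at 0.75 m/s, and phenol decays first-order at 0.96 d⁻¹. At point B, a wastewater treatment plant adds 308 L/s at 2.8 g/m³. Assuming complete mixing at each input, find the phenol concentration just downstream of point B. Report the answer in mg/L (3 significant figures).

3.64 µg/L = 0.00364 mg/L.
After input A: C = (1.8·0.00364 + 0.11·6.9) / 1.91 = 0.4008 mg/L.
Over the 3.3 km reach to input B (t = 4400 s = 0.05093 d), decay gives C = 0.4008·exp(−0.96·0.05093) = 0.3817 mg/L.
308 L/s = 0.308 m³/s.
After input B: C = (1.91·0.3817 + 0.308·2.8) / 2.218 = 0.7175 mg/L.

0.718 mg/L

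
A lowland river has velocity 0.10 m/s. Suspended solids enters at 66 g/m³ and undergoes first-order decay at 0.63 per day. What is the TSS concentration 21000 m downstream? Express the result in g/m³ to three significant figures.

Travel time t = 21000 m / 0.10 m/s = 2.1e+04/0.10 = 2.1e+05 s = 2.431 d.
First-order decay: C = 66·exp(−0.63·2.431) = 66·0.2163 = 14.27 g/m³.

14.3 g/m³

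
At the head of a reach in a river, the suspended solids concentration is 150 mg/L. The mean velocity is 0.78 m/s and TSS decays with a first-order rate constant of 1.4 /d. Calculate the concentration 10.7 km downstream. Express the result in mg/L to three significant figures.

Travel time t = 10.7 km / 0.78 m/s = 1.07e+04/0.78 = 1.372e+04 s = 0.1588 d.
First-order decay: C = 150·exp(−1.4·0.1588) = 150·0.8007 = 120.1 mg/L.

120 mg/L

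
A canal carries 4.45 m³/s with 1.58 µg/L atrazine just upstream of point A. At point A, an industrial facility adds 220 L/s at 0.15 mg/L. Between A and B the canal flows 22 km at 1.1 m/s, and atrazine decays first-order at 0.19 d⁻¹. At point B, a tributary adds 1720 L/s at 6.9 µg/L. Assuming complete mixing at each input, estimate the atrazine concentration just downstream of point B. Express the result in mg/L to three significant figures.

0.00785 mg/L

1.58 µg/L = 0.00158 mg/L.
220 L/s = 0.22 m³/s.
After input A: C = (4.45·0.00158 + 0.22·0.15) / 4.67 = 0.008572 mg/L.
Over the 22 km reach to input B (t = 2e+04 s = 0.2315 d), decay gives C = 0.008572·exp(−0.19·0.2315) = 0.008203 mg/L.
1720 L/s = 1.72 m³/s.
6.9 µg/L = 0.0069 mg/L.
After input B: C = (4.67·0.008203 + 1.72·0.0069) / 6.39 = 0.007852 mg/L.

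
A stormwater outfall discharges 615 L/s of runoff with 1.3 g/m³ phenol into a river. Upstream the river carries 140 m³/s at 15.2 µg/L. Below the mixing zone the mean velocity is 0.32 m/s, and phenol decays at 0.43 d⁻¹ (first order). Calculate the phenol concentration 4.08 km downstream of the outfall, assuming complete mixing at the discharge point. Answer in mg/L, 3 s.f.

615 L/s = 0.615 m³/s.
15.2 µg/L = 0.0152 mg/L.
After complete mixing, C₀ = (0.615·1.3 + 140·0.0152) / 140.6 = 0.02082 mg/L.
Travel time t = 4080 m / 0.32 m/s = 1.275e+04 s = 0.1476 d.
C = 0.02082·exp(−0.43·0.1476) = 0.02082·0.9385 = 0.01954 mg/L.

0.0195 mg/L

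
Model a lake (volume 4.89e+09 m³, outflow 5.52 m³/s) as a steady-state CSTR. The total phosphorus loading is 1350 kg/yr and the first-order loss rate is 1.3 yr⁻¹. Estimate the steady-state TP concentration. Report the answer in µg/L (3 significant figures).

Outflow Q = 5.52 m³/s × 3.156e+07 s/yr = 1.742e+08 m³/yr.
Steady-state CSTR mass balance: W = Q·C + k·V·C, so C = W/(Q + kV).
Q + kV = 1.742e+08 + 1.3·4.89e+09 = 6.531e+09 m³/yr.
C = 1350/6.531e+09 = 2.067e-07 kg/m³ = 0.0002067 mg/L = 0.2067 µg/L.

0.207 µg/L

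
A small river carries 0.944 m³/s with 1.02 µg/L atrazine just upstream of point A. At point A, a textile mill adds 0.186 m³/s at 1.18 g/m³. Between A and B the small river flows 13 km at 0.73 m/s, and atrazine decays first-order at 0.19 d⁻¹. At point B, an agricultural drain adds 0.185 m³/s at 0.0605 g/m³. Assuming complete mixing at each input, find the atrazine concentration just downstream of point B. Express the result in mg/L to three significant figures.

1.02 µg/L = 0.00102 mg/L.
After input A: C = (0.944·0.00102 + 0.186·1.18) / 1.13 = 0.1951 mg/L.
Over the 13 km reach to input B (t = 1.781e+04 s = 0.2061 d), decay gives C = 0.1951·exp(−0.19·0.2061) = 0.1876 mg/L.
After input B: C = (1.13·0.1876 + 0.185·0.0605) / 1.315 = 0.1697 mg/L.

0.170 mg/L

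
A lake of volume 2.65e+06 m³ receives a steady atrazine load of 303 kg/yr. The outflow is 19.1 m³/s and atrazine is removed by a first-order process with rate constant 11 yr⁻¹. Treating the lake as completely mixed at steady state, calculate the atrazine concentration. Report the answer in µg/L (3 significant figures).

0.480 µg/L

Outflow Q = 19.1 m³/s × 3.156e+07 s/yr = 6.028e+08 m³/yr.
Steady-state CSTR mass balance: W = Q·C + k·V·C, so C = W/(Q + kV).
Q + kV = 6.028e+08 + 11·2.65e+06 = 6.319e+08 m³/yr.
C = 303/6.319e+08 = 4.795e-07 kg/m³ = 0.0004795 mg/L = 0.4795 µg/L.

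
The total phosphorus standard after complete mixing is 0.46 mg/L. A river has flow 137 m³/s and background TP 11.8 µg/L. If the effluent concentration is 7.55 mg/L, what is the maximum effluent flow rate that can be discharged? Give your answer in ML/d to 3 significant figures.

11.8 µg/L = 0.0118 mg/L.
Mass balance at complete mixing: C_std·(Q_w + Q_r) = Q_w·C_e + Q_r·C_b.
Rearranging, Q_w = Q_r·(C_std − C_b)/(C_e − C_std) = 137·(0.46 − 0.0118) / (7.55 − 0.46) = 8.661 m³/s.
= 748.3 ML/d.

748 ML/d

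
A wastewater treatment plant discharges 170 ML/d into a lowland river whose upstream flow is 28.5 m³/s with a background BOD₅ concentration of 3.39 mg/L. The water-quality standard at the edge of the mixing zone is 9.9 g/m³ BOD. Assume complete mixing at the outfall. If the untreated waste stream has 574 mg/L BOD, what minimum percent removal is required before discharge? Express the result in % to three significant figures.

170 ML/d = 1.968 m³/s.
Mass balance: 9.9·30.47 = 1.968·Cₑ + 28.5·3.39.
Cₑ = (301.6 − 96.62) / 1.968 = 104.2 mg/L.
Required removal = 1 − 104.2/574 = 81.85 %.

81.8 %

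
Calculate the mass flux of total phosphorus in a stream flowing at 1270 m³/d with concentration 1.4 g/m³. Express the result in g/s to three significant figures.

1270 m³/d = 0.0147 m³/s.
Mass flux = Q·C = 0.0147 m³/s × 1.4 g/m³ = 0.02058 g/s.

0.0206 g/s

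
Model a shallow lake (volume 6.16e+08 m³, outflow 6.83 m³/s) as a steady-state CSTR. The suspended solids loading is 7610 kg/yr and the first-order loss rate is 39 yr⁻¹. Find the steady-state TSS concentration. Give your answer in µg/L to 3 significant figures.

0.314 µg/L

Outflow Q = 6.83 m³/s × 3.156e+07 s/yr = 2.155e+08 m³/yr.
Steady-state CSTR mass balance: W = Q·C + k·V·C, so C = W/(Q + kV).
Q + kV = 2.155e+08 + 39·6.16e+08 = 2.424e+10 m³/yr.
C = 7610/2.424e+10 = 3.139e-07 kg/m³ = 0.0003139 mg/L = 0.3139 µg/L.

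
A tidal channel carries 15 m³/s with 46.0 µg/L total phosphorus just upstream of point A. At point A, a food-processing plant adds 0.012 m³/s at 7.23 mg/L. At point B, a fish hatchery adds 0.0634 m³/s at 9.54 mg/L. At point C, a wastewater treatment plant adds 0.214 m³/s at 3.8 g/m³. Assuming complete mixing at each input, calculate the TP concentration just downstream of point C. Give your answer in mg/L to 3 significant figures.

0.144 mg/L

46.0 µg/L = 0.046 mg/L.
After input A: C = (15·0.046 + 0.012·7.23) / 15.01 = 0.05174 mg/L.
After input B: C = (15.01·0.05174 + 0.0634·9.54) / 15.08 = 0.09165 mg/L.
After input C: C = (15.08·0.09165 + 0.214·3.8) / 15.29 = 0.1436 mg/L.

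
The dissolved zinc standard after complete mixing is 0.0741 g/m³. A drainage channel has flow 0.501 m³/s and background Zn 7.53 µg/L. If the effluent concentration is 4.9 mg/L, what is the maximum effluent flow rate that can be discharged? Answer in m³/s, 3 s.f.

0.00691 m³/s

7.53 µg/L = 0.00753 mg/L.
Mass balance at complete mixing: C_std·(Q_w + Q_r) = Q_w·C_e + Q_r·C_b.
Rearranging, Q_w = Q_r·(C_std − C_b)/(C_e − C_std) = 0.501·(0.0741 − 0.00753) / (4.9 − 0.0741) = 0.006911 m³/s.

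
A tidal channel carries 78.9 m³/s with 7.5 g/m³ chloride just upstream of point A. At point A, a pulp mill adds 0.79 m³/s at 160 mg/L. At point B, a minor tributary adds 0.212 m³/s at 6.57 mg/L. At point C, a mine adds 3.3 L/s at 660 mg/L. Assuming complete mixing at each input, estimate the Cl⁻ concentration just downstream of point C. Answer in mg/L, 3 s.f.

9.03 mg/L

After input A: C = (78.9·7.5 + 0.79·160) / 79.69 = 9.012 mg/L.
After input B: C = (79.69·9.012 + 0.212·6.57) / 79.9 = 9.005 mg/L.
3.3 L/s = 0.0033 m³/s.
After input C: C = (79.9·9.005 + 0.0033·660) / 79.91 = 9.032 mg/L.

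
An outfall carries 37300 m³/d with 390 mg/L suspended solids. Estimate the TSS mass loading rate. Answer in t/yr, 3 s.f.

37300 m³/d = 0.4317 m³/s.
Mass flux = Q·C = 0.4317 m³/s × 390 g/m³ = 168.4 g/s.
= 168.4 g/s × 31.56 = 5313 t/yr.

5310 t/yr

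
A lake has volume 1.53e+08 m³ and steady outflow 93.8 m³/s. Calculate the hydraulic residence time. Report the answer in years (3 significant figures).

Q = 93.8 m³/s × 3.156e+07 s/yr = 2.96e+09 m³/yr.
Hydraulic residence time τ = V/Q = 1.53e+08/2.96e+09 = 0.05169 yr.

0.0517 yr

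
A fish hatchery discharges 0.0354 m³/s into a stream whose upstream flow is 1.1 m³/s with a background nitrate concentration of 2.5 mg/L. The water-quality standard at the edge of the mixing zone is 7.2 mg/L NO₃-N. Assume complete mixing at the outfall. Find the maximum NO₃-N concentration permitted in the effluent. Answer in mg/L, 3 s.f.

Mass balance: 7.2·1.135 = 0.0354·Cₑ + 1.1·2.5.
Cₑ = (8.175 − 2.75) / 0.0354 = 153.2 mg/L.

153 mg/L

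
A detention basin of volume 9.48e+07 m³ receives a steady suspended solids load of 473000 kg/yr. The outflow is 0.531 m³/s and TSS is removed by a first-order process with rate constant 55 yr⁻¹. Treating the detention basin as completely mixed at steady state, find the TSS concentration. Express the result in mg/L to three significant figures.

0.0904 mg/L

Outflow Q = 0.531 m³/s × 3.156e+07 s/yr = 1.676e+07 m³/yr.
Steady-state CSTR mass balance: W = Q·C + k·V·C, so C = W/(Q + kV).
Q + kV = 1.676e+07 + 55·9.48e+07 = 5.231e+09 m³/yr.
C = 473000/5.231e+09 = 9.043e-05 kg/m³ = 0.09043 mg/L.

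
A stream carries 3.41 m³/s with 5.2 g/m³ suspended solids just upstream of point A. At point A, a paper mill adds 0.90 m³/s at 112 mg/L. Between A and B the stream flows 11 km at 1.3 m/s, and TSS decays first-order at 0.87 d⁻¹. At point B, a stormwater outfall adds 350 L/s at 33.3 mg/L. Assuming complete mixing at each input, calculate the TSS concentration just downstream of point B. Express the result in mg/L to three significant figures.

25.9 mg/L

After input A: C = (3.41·5.2 + 0.9·112) / 4.31 = 27.5 mg/L.
Over the 11 km reach to input B (t = 8462 s = 0.09793 d), decay gives C = 27.5·exp(−0.87·0.09793) = 25.26 mg/L.
350 L/s = 0.35 m³/s.
After input B: C = (4.31·25.26 + 0.35·33.3) / 4.66 = 25.86 mg/L.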